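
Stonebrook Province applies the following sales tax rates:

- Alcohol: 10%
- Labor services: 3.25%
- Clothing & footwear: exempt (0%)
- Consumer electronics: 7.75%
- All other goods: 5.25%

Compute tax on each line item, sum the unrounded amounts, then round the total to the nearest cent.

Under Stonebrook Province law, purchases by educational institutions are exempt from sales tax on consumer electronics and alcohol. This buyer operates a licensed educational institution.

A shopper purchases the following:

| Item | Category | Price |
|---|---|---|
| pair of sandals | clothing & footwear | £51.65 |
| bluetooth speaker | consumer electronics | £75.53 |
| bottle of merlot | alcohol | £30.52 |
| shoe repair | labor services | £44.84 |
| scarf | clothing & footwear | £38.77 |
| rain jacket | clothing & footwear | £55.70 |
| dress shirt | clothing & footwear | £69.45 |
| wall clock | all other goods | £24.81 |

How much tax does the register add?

£2.76

Pair of sandals £51.65: clothing & footwear → 0% → £0.00
Bluetooth speaker £75.53: consumer electronics, buyer-exempt → 0% → £0.00
Bottle of merlot £30.52: alcohol, buyer-exempt → 0% → £0.00
Shoe repair £44.84: labor services → 3.25% → £1.4573
Scarf £38.77: clothing & footwear → 0% → £0.00
Rain jacket £55.70: clothing & footwear → 0% → £0.00
Dress shirt £69.45: clothing & footwear → 0% → £0.00
Wall clock £24.81: all other goods → 5.25% → £1.302525
Unrounded tax sum = £2.759825 → £2.76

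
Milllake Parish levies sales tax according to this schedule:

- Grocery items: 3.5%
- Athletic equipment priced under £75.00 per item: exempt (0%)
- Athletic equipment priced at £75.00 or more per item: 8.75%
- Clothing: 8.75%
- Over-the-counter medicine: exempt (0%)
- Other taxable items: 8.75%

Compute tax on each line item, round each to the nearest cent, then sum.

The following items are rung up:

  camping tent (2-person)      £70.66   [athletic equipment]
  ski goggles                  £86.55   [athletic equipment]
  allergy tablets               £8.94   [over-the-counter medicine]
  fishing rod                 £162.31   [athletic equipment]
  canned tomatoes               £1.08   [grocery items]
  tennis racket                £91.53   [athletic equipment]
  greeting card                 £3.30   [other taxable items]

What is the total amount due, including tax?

£454.48

Camping tent (2-person) £70.66: athletic equipment, under £75.00 → 0% → £0.00
Ski goggles £86.55: athletic equipment, £75.00 or more → 8.75% → £7.57
Allergy tablets £8.94: over-the-counter medicine → 0% → £0.00
Fishing rod £162.31: athletic equipment, £75.00 or more → 8.75% → £14.20
Canned tomatoes £1.08: grocery items → 3.5% → £0.04
Tennis racket £91.53: athletic equipment, £75.00 or more → 8.75% → £8.01
Greeting card £3.30: other taxable items → 8.75% → £0.29
Subtotal = £424.37; tax = £30.11; total due = £454.48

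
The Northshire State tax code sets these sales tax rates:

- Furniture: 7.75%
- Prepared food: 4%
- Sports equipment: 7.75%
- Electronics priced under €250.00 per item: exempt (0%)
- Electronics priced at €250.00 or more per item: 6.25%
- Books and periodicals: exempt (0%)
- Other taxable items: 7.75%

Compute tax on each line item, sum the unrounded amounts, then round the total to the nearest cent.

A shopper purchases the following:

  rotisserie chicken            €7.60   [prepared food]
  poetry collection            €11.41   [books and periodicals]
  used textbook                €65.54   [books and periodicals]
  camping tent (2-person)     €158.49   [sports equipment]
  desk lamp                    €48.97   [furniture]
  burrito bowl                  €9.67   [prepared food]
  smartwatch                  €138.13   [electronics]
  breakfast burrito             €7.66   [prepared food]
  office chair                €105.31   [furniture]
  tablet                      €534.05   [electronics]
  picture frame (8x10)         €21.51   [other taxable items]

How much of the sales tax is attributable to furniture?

Desk lamp €48.97: furniture → 7.75% → €3.795175
Office chair €105.31: furniture → 7.75% → €8.161525
Tax on furniture: unrounded sum = €11.9567 → €11.96

€11.96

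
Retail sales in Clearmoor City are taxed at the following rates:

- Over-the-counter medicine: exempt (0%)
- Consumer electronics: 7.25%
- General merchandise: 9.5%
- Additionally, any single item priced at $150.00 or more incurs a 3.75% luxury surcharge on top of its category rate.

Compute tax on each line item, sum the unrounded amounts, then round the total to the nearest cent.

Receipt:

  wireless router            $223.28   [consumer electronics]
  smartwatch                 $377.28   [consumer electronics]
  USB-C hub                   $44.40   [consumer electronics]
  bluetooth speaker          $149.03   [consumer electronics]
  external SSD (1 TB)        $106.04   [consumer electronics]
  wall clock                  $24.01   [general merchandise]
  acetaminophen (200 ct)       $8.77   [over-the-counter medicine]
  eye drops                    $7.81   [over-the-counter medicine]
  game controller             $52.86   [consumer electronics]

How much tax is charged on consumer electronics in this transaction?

$91.61

Wireless router $223.28: consumer electronics → 7.25% + 3.75% surcharge = 11% → $24.5608
Smartwatch $377.28: consumer electronics → 7.25% + 3.75% surcharge = 11% → $41.5008
USB-C hub $44.40: consumer electronics → 7.25% → $3.219
Bluetooth speaker $149.03: consumer electronics → 7.25% → $10.804675
External SSD (1 TB) $106.04: consumer electronics → 7.25% → $7.6879
Game controller $52.86: consumer electronics → 7.25% → $3.83235
Tax on consumer electronics: unrounded sum = $91.605525 → $91.61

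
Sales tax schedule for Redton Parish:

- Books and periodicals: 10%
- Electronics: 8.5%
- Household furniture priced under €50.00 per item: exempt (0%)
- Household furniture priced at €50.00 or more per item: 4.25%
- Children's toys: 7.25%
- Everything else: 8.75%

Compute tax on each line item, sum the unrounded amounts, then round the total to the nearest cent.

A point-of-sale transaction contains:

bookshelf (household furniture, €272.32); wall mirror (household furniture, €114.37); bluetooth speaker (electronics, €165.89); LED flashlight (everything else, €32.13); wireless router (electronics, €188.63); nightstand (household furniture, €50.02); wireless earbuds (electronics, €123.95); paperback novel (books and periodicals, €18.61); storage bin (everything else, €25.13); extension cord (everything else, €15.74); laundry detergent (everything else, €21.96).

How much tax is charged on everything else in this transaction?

€8.31

LED flashlight €32.13: everything else → 8.75% → €2.811375
Storage bin €25.13: everything else → 8.75% → €2.198875
Extension cord €15.74: everything else → 8.75% → €1.37725
Laundry detergent €21.96: everything else → 8.75% → €1.9215
Tax on everything else: unrounded sum = €8.309 → €8.31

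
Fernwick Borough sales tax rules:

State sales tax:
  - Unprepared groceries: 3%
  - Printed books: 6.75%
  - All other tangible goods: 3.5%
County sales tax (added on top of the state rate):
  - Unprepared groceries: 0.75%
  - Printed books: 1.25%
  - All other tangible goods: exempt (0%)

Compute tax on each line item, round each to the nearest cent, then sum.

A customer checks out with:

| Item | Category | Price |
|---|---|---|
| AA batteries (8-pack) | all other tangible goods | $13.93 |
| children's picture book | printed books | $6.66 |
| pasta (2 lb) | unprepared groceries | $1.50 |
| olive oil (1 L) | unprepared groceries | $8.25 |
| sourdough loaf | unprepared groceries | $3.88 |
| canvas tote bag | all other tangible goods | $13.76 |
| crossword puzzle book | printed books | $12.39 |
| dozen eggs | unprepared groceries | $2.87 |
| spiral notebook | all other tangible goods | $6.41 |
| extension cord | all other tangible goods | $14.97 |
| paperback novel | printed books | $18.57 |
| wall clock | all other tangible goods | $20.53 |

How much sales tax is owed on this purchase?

$6.07

AA batteries (8-pack) $13.93: all other tangible goods → 3.5% + 0% county = 3.5% → $0.49
Children's picture book $6.66: printed books → 6.75% + 1.25% county = 8% → $0.53
Pasta (2 lb) $1.50: unprepared groceries → 3% + 0.75% county = 3.75% → $0.06
Olive oil (1 L) $8.25: unprepared groceries → 3% + 0.75% county = 3.75% → $0.31
Sourdough loaf $3.88: unprepared groceries → 3% + 0.75% county = 3.75% → $0.15
Canvas tote bag $13.76: all other tangible goods → 3.5% + 0% county = 3.5% → $0.48
Crossword puzzle book $12.39: printed books → 6.75% + 1.25% county = 8% → $0.99
Dozen eggs $2.87: unprepared groceries → 3% + 0.75% county = 3.75% → $0.11
Spiral notebook $6.41: all other tangible goods → 3.5% + 0% county = 3.5% → $0.22
Extension cord $14.97: all other tangible goods → 3.5% + 0% county = 3.5% → $0.52
Paperback novel $18.57: printed books → 6.75% + 1.25% county = 8% → $1.49
Wall clock $20.53: all other tangible goods → 3.5% + 0% county = 3.5% → $0.72
Total tax = $0.49 + $0.53 + $0.06 + $0.31 + $0.15 + $0.48 + $0.99 + $0.11 + $0.22 + $0.52 + $1.49 + $0.72 = $6.07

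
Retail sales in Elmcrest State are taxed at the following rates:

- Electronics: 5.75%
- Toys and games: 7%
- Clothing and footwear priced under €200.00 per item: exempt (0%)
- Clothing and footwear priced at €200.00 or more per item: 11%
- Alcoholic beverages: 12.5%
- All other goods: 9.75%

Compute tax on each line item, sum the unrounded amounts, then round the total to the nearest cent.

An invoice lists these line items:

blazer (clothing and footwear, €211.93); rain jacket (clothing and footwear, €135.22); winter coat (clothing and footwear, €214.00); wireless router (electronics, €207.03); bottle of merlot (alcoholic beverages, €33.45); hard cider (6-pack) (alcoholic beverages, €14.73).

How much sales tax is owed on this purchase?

Blazer €211.93: clothing and footwear, €200.00 or more → 11% → €23.3123
Rain jacket €135.22: clothing and footwear, under €200.00 → 0% → €0.00
Winter coat €214.00: clothing and footwear, €200.00 or more → 11% → €23.54
Wireless router €207.03: electronics → 5.75% → €11.904225
Bottle of merlot €33.45: alcoholic beverages → 12.5% → €4.18125
Hard cider (6-pack) €14.73: alcoholic beverages → 12.5% → €1.84125
Unrounded tax sum = €64.779025 → €64.78

€64.78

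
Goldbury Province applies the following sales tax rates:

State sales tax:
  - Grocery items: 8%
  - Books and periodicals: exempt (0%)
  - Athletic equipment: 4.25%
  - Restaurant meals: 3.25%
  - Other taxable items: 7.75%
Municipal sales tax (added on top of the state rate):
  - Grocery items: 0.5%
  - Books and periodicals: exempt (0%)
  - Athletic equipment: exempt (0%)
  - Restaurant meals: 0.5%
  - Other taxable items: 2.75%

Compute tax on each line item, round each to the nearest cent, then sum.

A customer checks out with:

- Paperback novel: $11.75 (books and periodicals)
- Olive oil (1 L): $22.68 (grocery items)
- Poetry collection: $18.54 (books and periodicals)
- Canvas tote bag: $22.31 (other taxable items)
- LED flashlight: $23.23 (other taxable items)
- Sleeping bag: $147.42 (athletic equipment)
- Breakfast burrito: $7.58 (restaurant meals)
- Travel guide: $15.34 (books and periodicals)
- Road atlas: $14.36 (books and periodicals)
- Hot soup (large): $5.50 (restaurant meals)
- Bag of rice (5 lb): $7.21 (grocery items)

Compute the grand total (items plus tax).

$310.00

Paperback novel $11.75: books and periodicals → 0% + 0% municipal = 0% → $0.00
Olive oil (1 L) $22.68: grocery items → 8% + 0.5% municipal = 8.5% → $1.93
Poetry collection $18.54: books and periodicals → 0% + 0% municipal = 0% → $0.00
Canvas tote bag $22.31: other taxable items → 7.75% + 2.75% municipal = 10.5% → $2.34
LED flashlight $23.23: other taxable items → 7.75% + 2.75% municipal = 10.5% → $2.44
Sleeping bag $147.42: athletic equipment → 4.25% + 0% municipal = 4.25% → $6.27
Breakfast burrito $7.58: restaurant meals → 3.25% + 0.5% municipal = 3.75% → $0.28
Travel guide $15.34: books and periodicals → 0% + 0% municipal = 0% → $0.00
Road atlas $14.36: books and periodicals → 0% + 0% municipal = 0% → $0.00
Hot soup (large) $5.50: restaurant meals → 3.25% + 0.5% municipal = 3.75% → $0.21
Bag of rice (5 lb) $7.21: grocery items → 8% + 0.5% municipal = 8.5% → $0.61
Subtotal = $295.92; tax = $14.08; total due = $310.00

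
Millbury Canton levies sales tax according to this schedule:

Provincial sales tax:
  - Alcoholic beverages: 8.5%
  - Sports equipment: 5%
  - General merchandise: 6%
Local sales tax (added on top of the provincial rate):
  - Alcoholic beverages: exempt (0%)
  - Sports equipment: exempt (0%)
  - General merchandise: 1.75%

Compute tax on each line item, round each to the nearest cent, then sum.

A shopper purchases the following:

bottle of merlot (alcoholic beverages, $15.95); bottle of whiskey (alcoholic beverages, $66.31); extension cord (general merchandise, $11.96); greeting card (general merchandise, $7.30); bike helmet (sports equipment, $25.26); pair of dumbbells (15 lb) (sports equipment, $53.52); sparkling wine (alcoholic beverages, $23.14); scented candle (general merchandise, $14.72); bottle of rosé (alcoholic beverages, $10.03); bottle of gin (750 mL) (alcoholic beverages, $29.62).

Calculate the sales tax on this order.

$18.92

Bottle of merlot $15.95: alcoholic beverages → 8.5% + 0% local = 8.5% → $1.36
Bottle of whiskey $66.31: alcoholic beverages → 8.5% + 0% local = 8.5% → $5.64
Extension cord $11.96: general merchandise → 6% + 1.75% local = 7.75% → $0.93
Greeting card $7.30: general merchandise → 6% + 1.75% local = 7.75% → $0.57
Bike helmet $25.26: sports equipment → 5% + 0% local = 5% → $1.26
Pair of dumbbells (15 lb) $53.52: sports equipment → 5% + 0% local = 5% → $2.68
Sparkling wine $23.14: alcoholic beverages → 8.5% + 0% local = 8.5% → $1.97
Scented candle $14.72: general merchandise → 6% + 1.75% local = 7.75% → $1.14
Bottle of rosé $10.03: alcoholic beverages → 8.5% + 0% local = 8.5% → $0.85
Bottle of gin (750 mL) $29.62: alcoholic beverages → 8.5% + 0% local = 8.5% → $2.52
Total tax = $1.36 + $5.64 + $0.93 + $0.57 + $1.26 + $2.68 + $1.97 + $1.14 + $0.85 + $2.52 = $18.92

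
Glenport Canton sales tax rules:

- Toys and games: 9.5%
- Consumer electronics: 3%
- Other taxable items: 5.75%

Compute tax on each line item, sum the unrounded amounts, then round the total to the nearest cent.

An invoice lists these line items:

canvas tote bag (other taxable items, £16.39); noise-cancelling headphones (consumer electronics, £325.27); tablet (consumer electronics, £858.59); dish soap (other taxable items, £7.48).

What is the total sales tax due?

£36.89

Canvas tote bag £16.39: other taxable items → 5.75% → £0.942425
Noise-cancelling headphones £325.27: consumer electronics → 3% → £9.7581
Tablet £858.59: consumer electronics → 3% → £25.7577
Dish soap £7.48: other taxable items → 5.75% → £0.4301
Unrounded tax sum = £36.888325 → £36.89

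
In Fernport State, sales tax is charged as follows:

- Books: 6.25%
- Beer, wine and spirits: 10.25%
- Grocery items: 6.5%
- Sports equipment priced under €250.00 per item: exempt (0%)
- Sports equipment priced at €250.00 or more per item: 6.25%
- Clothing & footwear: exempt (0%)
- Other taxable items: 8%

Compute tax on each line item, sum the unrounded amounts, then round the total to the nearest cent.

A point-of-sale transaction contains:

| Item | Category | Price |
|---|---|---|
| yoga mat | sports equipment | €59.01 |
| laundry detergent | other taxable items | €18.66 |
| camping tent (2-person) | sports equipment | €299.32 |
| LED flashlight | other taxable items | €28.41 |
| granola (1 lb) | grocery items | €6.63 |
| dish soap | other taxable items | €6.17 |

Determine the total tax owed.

Yoga mat €59.01: sports equipment, under €250.00 → 0% → €0.00
Laundry detergent €18.66: other taxable items → 8% → €1.4928
Camping tent (2-person) €299.32: sports equipment, €250.00 or more → 6.25% → €18.7075
LED flashlight €28.41: other taxable items → 8% → €2.2728
Granola (1 lb) €6.63: grocery items → 6.5% → €0.43095
Dish soap €6.17: other taxable items → 8% → €0.4936
Unrounded tax sum = €23.39765 → €23.40

€23.40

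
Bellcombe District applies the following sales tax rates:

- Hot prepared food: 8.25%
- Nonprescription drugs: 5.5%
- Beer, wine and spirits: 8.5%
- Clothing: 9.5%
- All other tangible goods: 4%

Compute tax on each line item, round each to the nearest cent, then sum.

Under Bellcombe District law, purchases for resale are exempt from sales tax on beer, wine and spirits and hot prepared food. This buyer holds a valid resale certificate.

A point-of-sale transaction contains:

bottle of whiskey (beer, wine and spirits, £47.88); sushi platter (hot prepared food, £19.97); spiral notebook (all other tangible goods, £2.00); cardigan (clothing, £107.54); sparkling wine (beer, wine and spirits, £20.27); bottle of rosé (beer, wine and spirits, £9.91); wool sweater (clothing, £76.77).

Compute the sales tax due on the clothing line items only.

Cardigan £107.54: clothing → 9.5% → £10.22
Wool sweater £76.77: clothing → 9.5% → £7.29
Tax on clothing = £10.22 + £7.29 = £17.51

£17.51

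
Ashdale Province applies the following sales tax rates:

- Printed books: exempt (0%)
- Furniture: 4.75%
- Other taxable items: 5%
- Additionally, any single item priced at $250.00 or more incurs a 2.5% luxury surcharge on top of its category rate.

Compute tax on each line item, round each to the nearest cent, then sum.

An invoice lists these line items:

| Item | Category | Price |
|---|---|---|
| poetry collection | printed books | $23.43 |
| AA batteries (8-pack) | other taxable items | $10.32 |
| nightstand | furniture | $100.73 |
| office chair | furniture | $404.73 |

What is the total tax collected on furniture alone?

Nightstand $100.73: furniture → 4.75% → $4.78
Office chair $404.73: furniture → 4.75% + 2.5% surcharge = 7.25% → $29.34
Tax on furniture = $4.78 + $29.34 = $34.12

$34.12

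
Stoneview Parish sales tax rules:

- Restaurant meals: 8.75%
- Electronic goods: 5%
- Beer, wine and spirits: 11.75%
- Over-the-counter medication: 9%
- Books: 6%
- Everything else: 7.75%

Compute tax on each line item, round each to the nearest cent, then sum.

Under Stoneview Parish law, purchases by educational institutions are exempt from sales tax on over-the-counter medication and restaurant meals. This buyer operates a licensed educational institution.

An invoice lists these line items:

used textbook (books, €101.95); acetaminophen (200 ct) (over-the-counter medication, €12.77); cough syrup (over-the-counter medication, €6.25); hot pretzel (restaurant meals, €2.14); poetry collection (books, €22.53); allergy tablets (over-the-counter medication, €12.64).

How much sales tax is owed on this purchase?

Used textbook €101.95: books → 6% → €6.12
Acetaminophen (200 ct) €12.77: over-the-counter medication, buyer-exempt → 0% → €0.00
Cough syrup €6.25: over-the-counter medication, buyer-exempt → 0% → €0.00
Hot pretzel €2.14: restaurant meals, buyer-exempt → 0% → €0.00
Poetry collection €22.53: books → 6% → €1.35
Allergy tablets €12.64: over-the-counter medication, buyer-exempt → 0% → €0.00
Total tax = €6.12 + €1.35 = €7.47

€7.47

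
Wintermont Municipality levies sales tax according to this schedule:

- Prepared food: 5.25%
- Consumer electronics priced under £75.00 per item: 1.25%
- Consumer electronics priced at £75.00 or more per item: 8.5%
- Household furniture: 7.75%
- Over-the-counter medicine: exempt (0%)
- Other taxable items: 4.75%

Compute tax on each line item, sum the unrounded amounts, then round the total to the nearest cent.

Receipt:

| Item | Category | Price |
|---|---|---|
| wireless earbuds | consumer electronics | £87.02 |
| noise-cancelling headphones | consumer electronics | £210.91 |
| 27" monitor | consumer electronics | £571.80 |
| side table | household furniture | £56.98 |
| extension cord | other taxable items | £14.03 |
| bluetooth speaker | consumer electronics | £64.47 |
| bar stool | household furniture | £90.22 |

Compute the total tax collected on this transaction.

Wireless earbuds £87.02: consumer electronics, £75.00 or more → 8.5% → £7.3967
Noise-cancelling headphones £210.91: consumer electronics, £75.00 or more → 8.5% → £17.92735
27" monitor £571.80: consumer electronics, £75.00 or more → 8.5% → £48.603
Side table £56.98: household furniture → 7.75% → £4.41595
Extension cord £14.03: other taxable items → 4.75% → £0.666425
Bluetooth speaker £64.47: consumer electronics, under £75.00 → 1.25% → £0.805875
Bar stool £90.22: household furniture → 7.75% → £6.99205
Unrounded tax sum = £86.80735 → £86.81

£86.81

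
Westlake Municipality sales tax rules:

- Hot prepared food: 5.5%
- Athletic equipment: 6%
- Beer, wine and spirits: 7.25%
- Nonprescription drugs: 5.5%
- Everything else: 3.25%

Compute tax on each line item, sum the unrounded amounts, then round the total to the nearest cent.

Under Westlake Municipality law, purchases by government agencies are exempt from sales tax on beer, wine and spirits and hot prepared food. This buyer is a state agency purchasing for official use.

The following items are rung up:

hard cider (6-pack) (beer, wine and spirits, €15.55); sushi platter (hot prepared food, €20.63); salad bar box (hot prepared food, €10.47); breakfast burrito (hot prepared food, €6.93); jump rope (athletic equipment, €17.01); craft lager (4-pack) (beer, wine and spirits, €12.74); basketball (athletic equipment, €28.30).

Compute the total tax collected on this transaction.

€2.72

Hard cider (6-pack) €15.55: beer, wine and spirits, buyer-exempt → 0% → €0.00
Sushi platter €20.63: hot prepared food, buyer-exempt → 0% → €0.00
Salad bar box €10.47: hot prepared food, buyer-exempt → 0% → €0.00
Breakfast burrito €6.93: hot prepared food, buyer-exempt → 0% → €0.00
Jump rope €17.01: athletic equipment → 6% → €1.0206
Craft lager (4-pack) €12.74: beer, wine and spirits, buyer-exempt → 0% → €0.00
Basketball €28.30: athletic equipment → 6% → €1.698
Unrounded tax sum = €2.7186 → €2.72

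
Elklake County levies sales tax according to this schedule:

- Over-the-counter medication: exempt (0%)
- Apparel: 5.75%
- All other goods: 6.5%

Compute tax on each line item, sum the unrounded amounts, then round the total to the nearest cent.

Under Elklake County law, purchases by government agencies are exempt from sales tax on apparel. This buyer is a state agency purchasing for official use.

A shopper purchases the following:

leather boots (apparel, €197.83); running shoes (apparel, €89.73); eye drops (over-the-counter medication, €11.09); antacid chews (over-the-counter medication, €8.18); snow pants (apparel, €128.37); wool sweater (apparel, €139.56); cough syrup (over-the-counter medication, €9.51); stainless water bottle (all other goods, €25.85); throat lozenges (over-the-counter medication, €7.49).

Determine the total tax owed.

€1.68

Leather boots €197.83: apparel, buyer-exempt → 0% → €0.00
Running shoes €89.73: apparel, buyer-exempt → 0% → €0.00
Eye drops €11.09: over-the-counter medication → 0% → €0.00
Antacid chews €8.18: over-the-counter medication → 0% → €0.00
Snow pants €128.37: apparel, buyer-exempt → 0% → €0.00
Wool sweater €139.56: apparel, buyer-exempt → 0% → €0.00
Cough syrup €9.51: over-the-counter medication → 0% → €0.00
Stainless water bottle €25.85: all other goods → 6.5% → €1.68025
Throat lozenges €7.49: over-the-counter medication → 0% → €0.00
Unrounded tax sum = €1.68025 → €1.68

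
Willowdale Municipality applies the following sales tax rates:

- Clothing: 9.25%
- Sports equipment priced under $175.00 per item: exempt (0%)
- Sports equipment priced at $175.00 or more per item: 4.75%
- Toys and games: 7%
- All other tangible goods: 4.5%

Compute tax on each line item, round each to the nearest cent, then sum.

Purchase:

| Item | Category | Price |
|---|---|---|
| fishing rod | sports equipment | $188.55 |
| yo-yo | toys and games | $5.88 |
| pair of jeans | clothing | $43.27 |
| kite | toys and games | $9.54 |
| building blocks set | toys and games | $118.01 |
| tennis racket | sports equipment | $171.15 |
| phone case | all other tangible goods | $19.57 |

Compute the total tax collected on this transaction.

$23.18

Fishing rod $188.55: sports equipment, $175.00 or more → 4.75% → $8.96
Yo-yo $5.88: toys and games → 7% → $0.41
Pair of jeans $43.27: clothing → 9.25% → $4.00
Kite $9.54: toys and games → 7% → $0.67
Building blocks set $118.01: toys and games → 7% → $8.26
Tennis racket $171.15: sports equipment, under $175.00 → 0% → $0.00
Phone case $19.57: all other tangible goods → 4.5% → $0.88
Total tax = $8.96 + $0.41 + $4.00 + $0.67 + $8.26 + $0.88 = $23.18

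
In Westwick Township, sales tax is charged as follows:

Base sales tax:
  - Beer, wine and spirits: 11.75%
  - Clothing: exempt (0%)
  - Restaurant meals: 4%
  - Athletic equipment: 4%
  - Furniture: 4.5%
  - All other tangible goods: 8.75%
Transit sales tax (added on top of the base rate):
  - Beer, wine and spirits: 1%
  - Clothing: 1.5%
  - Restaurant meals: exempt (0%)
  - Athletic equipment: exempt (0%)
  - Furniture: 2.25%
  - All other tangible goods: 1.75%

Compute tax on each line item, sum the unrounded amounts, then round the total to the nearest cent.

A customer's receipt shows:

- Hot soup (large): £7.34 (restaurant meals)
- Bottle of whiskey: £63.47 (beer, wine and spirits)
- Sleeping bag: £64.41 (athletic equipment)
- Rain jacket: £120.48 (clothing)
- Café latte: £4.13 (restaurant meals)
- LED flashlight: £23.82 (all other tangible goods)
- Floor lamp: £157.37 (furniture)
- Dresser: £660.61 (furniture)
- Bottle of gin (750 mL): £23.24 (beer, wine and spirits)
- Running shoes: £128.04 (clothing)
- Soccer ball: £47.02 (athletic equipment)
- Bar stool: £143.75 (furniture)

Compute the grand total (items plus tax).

£1530.80

Hot soup (large) £7.34: restaurant meals → 4% + 0% transit = 4% → £0.2936
Bottle of whiskey £63.47: beer, wine and spirits → 11.75% + 1% transit = 12.75% → £8.092425
Sleeping bag £64.41: athletic equipment → 4% + 0% transit = 4% → £2.5764
Rain jacket £120.48: clothing → 0% + 1.5% transit = 1.5% → £1.8072
Café latte £4.13: restaurant meals → 4% + 0% transit = 4% → £0.1652
LED flashlight £23.82: all other tangible goods → 8.75% + 1.75% transit = 10.5% → £2.5011
Floor lamp £157.37: furniture → 4.5% + 2.25% transit = 6.75% → £10.622475
Dresser £660.61: furniture → 4.5% + 2.25% transit = 6.75% → £44.591175
Bottle of gin (750 mL) £23.24: beer, wine and spirits → 11.75% + 1% transit = 12.75% → £2.9631
Running shoes £128.04: clothing → 0% + 1.5% transit = 1.5% → £1.9206
Soccer ball £47.02: athletic equipment → 4% + 0% transit = 4% → £1.8808
Bar stool £143.75: furniture → 4.5% + 2.25% transit = 6.75% → £9.703125
Subtotal = £1443.68; unrounded tax = £87.1172 → £87.12; total due = £1530.80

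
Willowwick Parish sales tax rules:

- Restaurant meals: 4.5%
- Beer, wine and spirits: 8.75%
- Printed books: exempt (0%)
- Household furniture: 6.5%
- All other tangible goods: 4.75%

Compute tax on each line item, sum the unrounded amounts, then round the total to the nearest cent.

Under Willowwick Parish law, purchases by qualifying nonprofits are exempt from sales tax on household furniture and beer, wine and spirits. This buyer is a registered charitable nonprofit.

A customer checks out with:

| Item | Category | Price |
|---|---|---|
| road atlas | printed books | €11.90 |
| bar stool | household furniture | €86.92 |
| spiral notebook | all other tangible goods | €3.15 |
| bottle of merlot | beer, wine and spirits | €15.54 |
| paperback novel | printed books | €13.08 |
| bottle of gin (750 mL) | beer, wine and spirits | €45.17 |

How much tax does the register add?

Road atlas €11.90: printed books → 0% → €0.00
Bar stool €86.92: household furniture, buyer-exempt → 0% → €0.00
Spiral notebook €3.15: all other tangible goods → 4.75% → €0.149625
Bottle of merlot €15.54: beer, wine and spirits, buyer-exempt → 0% → €0.00
Paperback novel €13.08: printed books → 0% → €0.00
Bottle of gin (750 mL) €45.17: beer, wine and spirits, buyer-exempt → 0% → €0.00
Unrounded tax sum = €0.149625 → €0.15

€0.15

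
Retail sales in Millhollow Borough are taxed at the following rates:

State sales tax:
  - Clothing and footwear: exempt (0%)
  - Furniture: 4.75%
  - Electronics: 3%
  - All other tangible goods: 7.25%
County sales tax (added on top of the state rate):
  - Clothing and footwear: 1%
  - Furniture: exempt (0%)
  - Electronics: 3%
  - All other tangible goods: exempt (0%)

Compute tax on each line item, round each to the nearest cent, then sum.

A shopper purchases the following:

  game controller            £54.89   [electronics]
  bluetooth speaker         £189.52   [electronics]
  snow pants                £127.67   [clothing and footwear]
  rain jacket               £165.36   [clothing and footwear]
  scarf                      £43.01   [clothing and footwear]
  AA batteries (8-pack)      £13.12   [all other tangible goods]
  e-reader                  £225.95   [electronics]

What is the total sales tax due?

£32.53

Game controller £54.89: electronics → 3% + 3% county = 6% → £3.29
Bluetooth speaker £189.52: electronics → 3% + 3% county = 6% → £11.37
Snow pants £127.67: clothing and footwear → 0% + 1% county = 1% → £1.28
Rain jacket £165.36: clothing and footwear → 0% + 1% county = 1% → £1.65
Scarf £43.01: clothing and footwear → 0% + 1% county = 1% → £0.43
AA batteries (8-pack) £13.12: all other tangible goods → 7.25% + 0% county = 7.25% → £0.95
E-reader £225.95: electronics → 3% + 3% county = 6% → £13.56
Total tax = £3.29 + £11.37 + £1.28 + £1.65 + £0.43 + £0.95 + £13.56 = £32.53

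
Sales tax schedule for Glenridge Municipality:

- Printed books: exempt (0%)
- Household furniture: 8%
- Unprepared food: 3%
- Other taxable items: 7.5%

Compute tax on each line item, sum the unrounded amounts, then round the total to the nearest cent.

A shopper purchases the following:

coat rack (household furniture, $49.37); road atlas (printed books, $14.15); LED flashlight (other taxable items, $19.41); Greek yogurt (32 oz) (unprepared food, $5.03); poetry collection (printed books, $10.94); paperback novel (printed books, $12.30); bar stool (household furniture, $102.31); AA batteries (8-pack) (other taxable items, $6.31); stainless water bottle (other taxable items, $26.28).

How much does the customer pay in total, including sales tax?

$262.29

Coat rack $49.37: household furniture → 8% → $3.9496
Road atlas $14.15: printed books → 0% → $0.00
LED flashlight $19.41: other taxable items → 7.5% → $1.45575
Greek yogurt (32 oz) $5.03: unprepared food → 3% → $0.1509
Poetry collection $10.94: printed books → 0% → $0.00
Paperback novel $12.30: printed books → 0% → $0.00
Bar stool $102.31: household furniture → 8% → $8.1848
AA batteries (8-pack) $6.31: other taxable items → 7.5% → $0.47325
Stainless water bottle $26.28: other taxable items → 7.5% → $1.971
Subtotal = $246.10; unrounded tax = $16.1853 → $16.19; total due = $262.29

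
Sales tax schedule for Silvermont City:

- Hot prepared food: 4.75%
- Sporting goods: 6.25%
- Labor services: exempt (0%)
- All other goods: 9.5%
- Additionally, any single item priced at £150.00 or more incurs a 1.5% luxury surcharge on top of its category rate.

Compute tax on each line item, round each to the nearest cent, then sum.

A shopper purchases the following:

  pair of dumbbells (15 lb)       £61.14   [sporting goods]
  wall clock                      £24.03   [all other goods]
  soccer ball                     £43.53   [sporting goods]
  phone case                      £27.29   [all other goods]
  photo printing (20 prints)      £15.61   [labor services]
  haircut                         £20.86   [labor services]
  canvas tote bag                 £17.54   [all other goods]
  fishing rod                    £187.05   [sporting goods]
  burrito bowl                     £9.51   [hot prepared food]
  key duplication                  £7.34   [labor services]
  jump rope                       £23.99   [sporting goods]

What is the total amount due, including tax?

Pair of dumbbells (15 lb) £61.14: sporting goods → 6.25% → £3.82
Wall clock £24.03: all other goods → 9.5% → £2.28
Soccer ball £43.53: sporting goods → 6.25% → £2.72
Phone case £27.29: all other goods → 9.5% → £2.59
Photo printing (20 prints) £15.61: labor services → 0% → £0.00
Haircut £20.86: labor services → 0% → £0.00
Canvas tote bag £17.54: all other goods → 9.5% → £1.67
Fishing rod £187.05: sporting goods → 6.25% + 1.5% surcharge = 7.75% → £14.50
Burrito bowl £9.51: hot prepared food → 4.75% → £0.45
Key duplication £7.34: labor services → 0% → £0.00
Jump rope £23.99: sporting goods → 6.25% → £1.50
Subtotal = £437.89; tax = £29.53; total due = £467.42

£467.42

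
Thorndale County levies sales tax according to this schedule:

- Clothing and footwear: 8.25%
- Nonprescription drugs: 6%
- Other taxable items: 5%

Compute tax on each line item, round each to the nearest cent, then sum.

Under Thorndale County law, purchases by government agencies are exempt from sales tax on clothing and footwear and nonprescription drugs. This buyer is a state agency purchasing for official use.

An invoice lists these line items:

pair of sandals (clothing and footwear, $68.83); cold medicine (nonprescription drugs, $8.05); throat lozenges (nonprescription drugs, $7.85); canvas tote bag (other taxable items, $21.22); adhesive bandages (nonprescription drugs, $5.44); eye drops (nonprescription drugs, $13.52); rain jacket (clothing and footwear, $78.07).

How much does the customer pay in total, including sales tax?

Pair of sandals $68.83: clothing and footwear, buyer-exempt → 0% → $0.00
Cold medicine $8.05: nonprescription drugs, buyer-exempt → 0% → $0.00
Throat lozenges $7.85: nonprescription drugs, buyer-exempt → 0% → $0.00
Canvas tote bag $21.22: other taxable items → 5% → $1.06
Adhesive bandages $5.44: nonprescription drugs, buyer-exempt → 0% → $0.00
Eye drops $13.52: nonprescription drugs, buyer-exempt → 0% → $0.00
Rain jacket $78.07: clothing and footwear, buyer-exempt → 0% → $0.00
Subtotal = $202.98; tax = $1.06; total due = $204.04

$204.04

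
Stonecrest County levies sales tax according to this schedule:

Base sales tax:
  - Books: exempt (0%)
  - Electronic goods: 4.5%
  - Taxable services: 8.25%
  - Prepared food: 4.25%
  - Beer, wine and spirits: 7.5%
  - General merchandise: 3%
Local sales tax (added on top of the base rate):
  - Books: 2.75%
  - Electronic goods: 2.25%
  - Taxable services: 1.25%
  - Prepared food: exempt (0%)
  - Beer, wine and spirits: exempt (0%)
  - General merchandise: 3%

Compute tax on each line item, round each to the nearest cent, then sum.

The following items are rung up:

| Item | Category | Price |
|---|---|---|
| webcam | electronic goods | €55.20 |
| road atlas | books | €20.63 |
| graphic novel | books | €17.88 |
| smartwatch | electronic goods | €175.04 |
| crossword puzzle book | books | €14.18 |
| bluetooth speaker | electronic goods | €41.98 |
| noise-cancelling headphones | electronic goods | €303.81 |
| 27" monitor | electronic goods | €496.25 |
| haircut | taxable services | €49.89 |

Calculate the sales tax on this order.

Webcam €55.20: electronic goods → 4.5% + 2.25% local = 6.75% → €3.73
Road atlas €20.63: books → 0% + 2.75% local = 2.75% → €0.57
Graphic novel €17.88: books → 0% + 2.75% local = 2.75% → €0.49
Smartwatch €175.04: electronic goods → 4.5% + 2.25% local = 6.75% → €11.82
Crossword puzzle book €14.18: books → 0% + 2.75% local = 2.75% → €0.39
Bluetooth speaker €41.98: electronic goods → 4.5% + 2.25% local = 6.75% → €2.83
Noise-cancelling headphones €303.81: electronic goods → 4.5% + 2.25% local = 6.75% → €20.51
27" monitor €496.25: electronic goods → 4.5% + 2.25% local = 6.75% → €33.50
Haircut €49.89: taxable services → 8.25% + 1.25% local = 9.5% → €4.74
Total tax = €3.73 + €0.57 + €0.49 + €11.82 + €0.39 + €2.83 + €20.51 + €33.50 + €4.74 = €78.58

€78.58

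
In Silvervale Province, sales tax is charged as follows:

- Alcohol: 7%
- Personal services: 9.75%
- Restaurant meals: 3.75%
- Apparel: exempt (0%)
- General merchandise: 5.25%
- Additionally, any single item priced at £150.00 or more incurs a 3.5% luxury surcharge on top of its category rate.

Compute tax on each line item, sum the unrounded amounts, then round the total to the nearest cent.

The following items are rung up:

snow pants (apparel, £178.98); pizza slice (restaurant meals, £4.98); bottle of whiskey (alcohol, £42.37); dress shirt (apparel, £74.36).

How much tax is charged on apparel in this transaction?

£6.26

Snow pants £178.98: apparel → 0% + 3.5% surcharge = 3.5% → £6.2643
Dress shirt £74.36: apparel → 0% → £0.00
Tax on apparel: unrounded sum = £6.2643 → £6.26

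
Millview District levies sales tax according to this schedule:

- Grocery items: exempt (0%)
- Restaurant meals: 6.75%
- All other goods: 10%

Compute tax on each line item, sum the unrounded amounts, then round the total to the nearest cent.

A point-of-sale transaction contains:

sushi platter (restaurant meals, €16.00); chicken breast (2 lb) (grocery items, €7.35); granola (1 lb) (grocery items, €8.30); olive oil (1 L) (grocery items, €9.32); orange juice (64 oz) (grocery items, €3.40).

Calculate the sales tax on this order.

Sushi platter €16.00: restaurant meals → 6.75% → €1.08
Chicken breast (2 lb) €7.35: grocery items → 0% → €0.00
Granola (1 lb) €8.30: grocery items → 0% → €0.00
Olive oil (1 L) €9.32: grocery items → 0% → €0.00
Orange juice (64 oz) €3.40: grocery items → 0% → €0.00
Unrounded tax sum = €1.08 → €1.08

€1.08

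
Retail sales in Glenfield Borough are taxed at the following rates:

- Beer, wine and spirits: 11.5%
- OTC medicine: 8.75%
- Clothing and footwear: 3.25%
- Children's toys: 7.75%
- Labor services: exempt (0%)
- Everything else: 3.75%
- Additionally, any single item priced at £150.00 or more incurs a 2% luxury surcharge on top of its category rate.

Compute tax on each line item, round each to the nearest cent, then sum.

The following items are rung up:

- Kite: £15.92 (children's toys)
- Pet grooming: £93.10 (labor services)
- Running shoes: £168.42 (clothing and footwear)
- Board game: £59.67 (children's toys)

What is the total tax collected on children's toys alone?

£5.85

Kite £15.92: children's toys → 7.75% → £1.23
Board game £59.67: children's toys → 7.75% → £4.62
Tax on children's toys = £1.23 + £4.62 = £5.85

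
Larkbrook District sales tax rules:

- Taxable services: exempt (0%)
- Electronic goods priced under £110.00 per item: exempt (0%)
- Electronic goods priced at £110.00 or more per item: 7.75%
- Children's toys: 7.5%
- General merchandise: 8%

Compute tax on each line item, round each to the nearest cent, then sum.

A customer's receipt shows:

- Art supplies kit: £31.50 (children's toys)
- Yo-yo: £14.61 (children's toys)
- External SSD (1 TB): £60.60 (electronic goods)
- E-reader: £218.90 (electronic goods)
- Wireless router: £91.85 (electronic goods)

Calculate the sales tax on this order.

Art supplies kit £31.50: children's toys → 7.5% → £2.36
Yo-yo £14.61: children's toys → 7.5% → £1.10
External SSD (1 TB) £60.60: electronic goods, under £110.00 → 0% → £0.00
E-reader £218.90: electronic goods, £110.00 or more → 7.75% → £16.96
Wireless router £91.85: electronic goods, under £110.00 → 0% → £0.00
Total tax = £2.36 + £1.10 + £16.96 = £20.42

£20.42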